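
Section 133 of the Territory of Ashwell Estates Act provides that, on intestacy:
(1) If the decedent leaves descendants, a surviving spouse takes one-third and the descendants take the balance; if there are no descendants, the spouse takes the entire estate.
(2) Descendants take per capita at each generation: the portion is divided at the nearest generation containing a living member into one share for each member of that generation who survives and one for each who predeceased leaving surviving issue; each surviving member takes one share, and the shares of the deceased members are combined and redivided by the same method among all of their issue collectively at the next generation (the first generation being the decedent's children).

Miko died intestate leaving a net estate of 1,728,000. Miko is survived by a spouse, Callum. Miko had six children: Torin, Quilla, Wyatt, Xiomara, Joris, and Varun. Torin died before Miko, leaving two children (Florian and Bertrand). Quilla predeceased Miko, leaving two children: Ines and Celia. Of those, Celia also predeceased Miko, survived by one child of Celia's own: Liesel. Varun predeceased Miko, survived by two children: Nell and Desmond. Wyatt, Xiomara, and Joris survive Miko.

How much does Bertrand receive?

Callum takes one-third of 1,728,000 = 576,000. The remaining 1,152,000 passes to the descendants.
The descendants' portion (1,152,000) is divided at the children's generation into 6 shares of 192,000. Wyatt, Xiomara, and Joris each take 192,000. The 3 shares of the deceased (Torin, Quilla, and Varun) are combined into a pool of 576,000.
That pool (576,000) is divided at the grandchildren's generation into 6 shares of 96,000. Florian, Bertrand, Ines, Nell, and Desmond each take 96,000. The remaining share for the deceased Celia (96,000) is carried to the next generation.
That pool (96,000) passes entirely to Liesel, the sole taker at the great-grandchildren's generation.

Bertrand receives 96,000.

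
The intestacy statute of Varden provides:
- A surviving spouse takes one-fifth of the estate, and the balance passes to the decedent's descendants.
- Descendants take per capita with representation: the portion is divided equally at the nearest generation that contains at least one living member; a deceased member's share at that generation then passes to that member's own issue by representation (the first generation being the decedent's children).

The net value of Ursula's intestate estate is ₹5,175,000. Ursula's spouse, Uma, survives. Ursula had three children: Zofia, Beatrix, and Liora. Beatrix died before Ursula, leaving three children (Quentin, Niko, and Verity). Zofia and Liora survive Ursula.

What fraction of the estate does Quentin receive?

Uma takes one-fifth of ₹5,175,000 = ₹1,035,000. The remaining ₹4,140,000 passes to the descendants.
The descendants' portion (₹4,140,000) is divided into 3 shares of ₹1,380,000: Zofia and Liora each take ₹1,380,000; Beatrix's ₹1,380,000 share passes to Beatrix's issue.
Beatrix's share (₹1,380,000) is divided into 3 shares of ₹460,000: Quentin, Niko, and Verity each take ₹460,000.

Quentin receives 4/45 of the estate.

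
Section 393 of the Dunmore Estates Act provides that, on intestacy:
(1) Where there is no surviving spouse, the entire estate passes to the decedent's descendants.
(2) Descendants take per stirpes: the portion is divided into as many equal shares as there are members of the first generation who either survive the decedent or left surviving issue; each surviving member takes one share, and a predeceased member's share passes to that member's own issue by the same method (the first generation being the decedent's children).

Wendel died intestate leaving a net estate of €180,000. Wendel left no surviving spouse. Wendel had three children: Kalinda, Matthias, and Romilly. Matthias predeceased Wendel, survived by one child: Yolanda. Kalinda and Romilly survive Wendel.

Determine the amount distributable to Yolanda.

The entire €180,000 passes to the descendants.
That amount (€180,000) is divided into 3 shares of €60,000: Kalinda and Romilly each take €60,000; Matthias's €60,000 share passes to Matthias's issue.
Matthias's share (€60,000) passes entirely to Yolanda.

Yolanda receives €60,000.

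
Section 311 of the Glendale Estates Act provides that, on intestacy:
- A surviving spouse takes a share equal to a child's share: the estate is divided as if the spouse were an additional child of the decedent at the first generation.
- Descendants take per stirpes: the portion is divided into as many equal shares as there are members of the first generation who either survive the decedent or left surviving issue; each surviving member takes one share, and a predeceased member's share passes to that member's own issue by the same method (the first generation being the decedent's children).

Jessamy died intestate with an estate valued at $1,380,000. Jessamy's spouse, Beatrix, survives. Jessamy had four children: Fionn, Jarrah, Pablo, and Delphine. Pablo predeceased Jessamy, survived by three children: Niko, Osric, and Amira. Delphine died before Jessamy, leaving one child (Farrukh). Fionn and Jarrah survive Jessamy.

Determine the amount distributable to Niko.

Niko receives $92,000.

The spouse counts as an additional share at the children's level, so there are 5 primary shares of $276,000. Beatrix takes one such share ($276,000).
The children's combined portion ($1,104,000) is divided into 4 shares of $276,000: Fionn and Jarrah each take $276,000; Pablo's $276,000 share passes to Pablo's issue; Delphine's $276,000 share passes to Delphine's issue.
Pablo's share ($276,000) is divided into 3 shares of $92,000: Niko, Osric, and Amira each take $92,000.
Delphine's share ($276,000) passes entirely to Farrukh.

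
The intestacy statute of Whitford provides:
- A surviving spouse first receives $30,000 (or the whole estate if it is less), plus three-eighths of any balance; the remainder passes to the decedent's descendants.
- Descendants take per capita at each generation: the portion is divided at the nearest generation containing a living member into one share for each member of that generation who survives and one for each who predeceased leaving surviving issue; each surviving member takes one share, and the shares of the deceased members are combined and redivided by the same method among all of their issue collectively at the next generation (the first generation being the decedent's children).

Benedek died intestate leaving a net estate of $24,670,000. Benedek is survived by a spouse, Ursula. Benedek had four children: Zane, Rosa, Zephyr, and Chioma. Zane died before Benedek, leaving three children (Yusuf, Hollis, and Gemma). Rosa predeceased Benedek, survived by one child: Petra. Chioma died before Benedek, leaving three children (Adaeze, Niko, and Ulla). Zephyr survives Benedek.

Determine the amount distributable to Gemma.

Ursula first takes $30,000, leaving a balance of $24,640,000. Ursula then takes three-eighths of the balance ($9,240,000), for a total of $9,270,000. The remaining $15,400,000 passes to the descendants.
The descendants' portion ($15,400,000) is divided at the children's generation into 4 shares of $3,850,000. Zephyr takes $3,850,000. The 3 shares of the deceased (Zane, Rosa, and Chioma) are combined into a pool of $11,550,000.
That pool ($11,550,000) is divided at the grandchildren's generation equally among Yusuf, Hollis, Gemma, Petra, Adaeze, Niko, and Ulla: $1,650,000 each.

Gemma receives $1,650,000.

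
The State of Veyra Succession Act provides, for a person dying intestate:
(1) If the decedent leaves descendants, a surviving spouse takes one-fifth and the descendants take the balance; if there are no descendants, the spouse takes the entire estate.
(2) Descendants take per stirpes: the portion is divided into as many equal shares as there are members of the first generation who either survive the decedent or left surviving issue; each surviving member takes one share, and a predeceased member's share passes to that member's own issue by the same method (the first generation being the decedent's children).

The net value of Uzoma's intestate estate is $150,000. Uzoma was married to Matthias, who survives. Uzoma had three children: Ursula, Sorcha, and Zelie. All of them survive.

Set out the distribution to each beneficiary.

Matthias: $30,000; Ursula: $40,000; Sorcha: $40,000; Zelie: $40,000

Matthias takes one-fifth of $150,000 = $30,000. The remaining $120,000 passes to the descendants.
The descendants' portion ($120,000) is divided into 3 shares of $40,000: Ursula, Sorcha, and Zelie each take $40,000.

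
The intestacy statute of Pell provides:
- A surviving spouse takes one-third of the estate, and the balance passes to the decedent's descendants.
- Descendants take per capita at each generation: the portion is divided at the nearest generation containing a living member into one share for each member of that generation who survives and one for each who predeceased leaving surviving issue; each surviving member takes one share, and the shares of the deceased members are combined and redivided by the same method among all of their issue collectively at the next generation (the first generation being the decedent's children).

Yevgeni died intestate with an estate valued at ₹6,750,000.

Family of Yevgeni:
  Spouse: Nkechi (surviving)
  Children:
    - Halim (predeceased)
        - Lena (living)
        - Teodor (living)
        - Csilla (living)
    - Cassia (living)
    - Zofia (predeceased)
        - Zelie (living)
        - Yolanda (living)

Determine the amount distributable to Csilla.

Csilla receives ₹600,000.

Nkechi takes one-third of ₹6,750,000 = ₹2,250,000. The remaining ₹4,500,000 passes to the descendants.
The descendants' portion (₹4,500,000) is divided at the children's generation into 3 shares of ₹1,500,000. Cassia takes ₹1,500,000. The 2 shares of the deceased (Halim and Zofia) are combined into a pool of ₹3,000,000.
That pool (₹3,000,000) is divided at the grandchildren's generation equally among Lena, Teodor, Csilla, Zelie, and Yolanda: ₹600,000 each.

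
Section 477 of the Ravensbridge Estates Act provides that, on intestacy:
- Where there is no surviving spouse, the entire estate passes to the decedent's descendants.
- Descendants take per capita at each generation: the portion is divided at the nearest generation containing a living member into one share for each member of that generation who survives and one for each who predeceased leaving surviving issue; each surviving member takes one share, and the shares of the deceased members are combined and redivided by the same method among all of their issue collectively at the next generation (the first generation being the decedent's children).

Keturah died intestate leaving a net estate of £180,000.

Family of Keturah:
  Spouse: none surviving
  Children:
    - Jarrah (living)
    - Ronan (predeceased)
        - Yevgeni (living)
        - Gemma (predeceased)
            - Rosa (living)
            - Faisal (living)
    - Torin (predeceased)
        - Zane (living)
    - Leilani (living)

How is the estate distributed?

The entire £180,000 passes to the descendants.
That amount (£180,000) is divided at the children's generation into 4 shares of £45,000. Jarrah and Leilani each take £45,000. The 2 shares of the deceased (Ronan and Torin) are combined into a pool of £90,000.
That pool (£90,000) is divided at the grandchildren's generation into 3 shares of £30,000. Yevgeni and Zane each take £30,000. The remaining share for the deceased Gemma (£30,000) is carried to the next generation.
That pool (£30,000) is divided at the great-grandchildren's generation equally among Rosa and Faisal: £15,000 each.

Jarrah: £45,000; Yevgeni: £30,000; Rosa: £15,000; Faisal: £15,000; Zane: £30,000; Leilani: £45,000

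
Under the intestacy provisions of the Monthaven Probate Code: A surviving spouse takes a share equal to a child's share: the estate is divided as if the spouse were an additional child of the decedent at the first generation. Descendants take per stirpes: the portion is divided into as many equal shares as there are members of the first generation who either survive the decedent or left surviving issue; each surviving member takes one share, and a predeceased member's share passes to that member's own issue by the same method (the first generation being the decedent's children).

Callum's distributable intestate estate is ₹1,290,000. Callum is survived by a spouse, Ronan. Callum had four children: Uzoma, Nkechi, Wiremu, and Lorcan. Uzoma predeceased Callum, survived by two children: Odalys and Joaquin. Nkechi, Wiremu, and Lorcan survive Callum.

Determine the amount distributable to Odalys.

Odalys receives ₹129,000.

The spouse counts as an additional share at the children's level, so there are 5 primary shares of ₹258,000. Ronan takes one such share (₹258,000).
The children's combined portion (₹1,032,000) is divided into 4 shares of ₹258,000: Nkechi, Wiremu, and Lorcan each take ₹258,000; Uzoma's ₹258,000 share passes to Uzoma's issue.
Uzoma's share (₹258,000) is divided into 2 shares of ₹129,000: Odalys and Joaquin each take ₹129,000.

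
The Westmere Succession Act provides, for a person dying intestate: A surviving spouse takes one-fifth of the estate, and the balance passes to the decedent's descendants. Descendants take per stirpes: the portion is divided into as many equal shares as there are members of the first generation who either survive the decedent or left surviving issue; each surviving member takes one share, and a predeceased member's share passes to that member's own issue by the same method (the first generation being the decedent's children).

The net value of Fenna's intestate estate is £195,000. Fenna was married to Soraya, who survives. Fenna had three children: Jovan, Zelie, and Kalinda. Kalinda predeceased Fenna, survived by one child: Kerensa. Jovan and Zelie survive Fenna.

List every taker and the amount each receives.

Soraya: £39,000; Jovan: £52,000; Zelie: £52,000; Kerensa: £52,000

Soraya takes one-fifth of £195,000 = £39,000. The remaining £156,000 passes to the descendants.
The descendants' portion (£156,000) is divided into 3 shares of £52,000: Jovan and Zelie each take £52,000; Kalinda's £52,000 share passes to Kalinda's issue.
Kalinda's share (£52,000) passes entirely to Kerensa.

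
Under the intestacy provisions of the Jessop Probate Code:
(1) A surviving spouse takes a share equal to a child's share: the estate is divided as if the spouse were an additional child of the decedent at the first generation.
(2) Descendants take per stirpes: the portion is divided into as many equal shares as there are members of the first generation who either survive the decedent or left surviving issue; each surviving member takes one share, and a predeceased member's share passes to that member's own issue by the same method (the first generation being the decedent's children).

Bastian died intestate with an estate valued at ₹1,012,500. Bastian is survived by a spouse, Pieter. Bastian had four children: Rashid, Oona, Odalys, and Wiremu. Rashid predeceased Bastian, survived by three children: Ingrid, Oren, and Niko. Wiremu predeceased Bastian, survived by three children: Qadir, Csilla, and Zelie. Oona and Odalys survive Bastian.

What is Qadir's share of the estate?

Qadir receives ₹67,500.

The spouse counts as an additional share at the children's level, so there are 5 primary shares of ₹202,500. Pieter takes one such share (₹202,500).
The children's combined portion (₹810,000) is divided into 4 shares of ₹202,500: Oona and Odalys each take ₹202,500; Rashid's ₹202,500 share passes to Rashid's issue; Wiremu's ₹202,500 share passes to Wiremu's issue.
Rashid's share (₹202,500) is divided into 3 shares of ₹67,500: Ingrid, Oren, and Niko each take ₹67,500.
Wiremu's share (₹202,500) is divided into 3 shares of ₹67,500: Qadir, Csilla, and Zelie each take ₹67,500.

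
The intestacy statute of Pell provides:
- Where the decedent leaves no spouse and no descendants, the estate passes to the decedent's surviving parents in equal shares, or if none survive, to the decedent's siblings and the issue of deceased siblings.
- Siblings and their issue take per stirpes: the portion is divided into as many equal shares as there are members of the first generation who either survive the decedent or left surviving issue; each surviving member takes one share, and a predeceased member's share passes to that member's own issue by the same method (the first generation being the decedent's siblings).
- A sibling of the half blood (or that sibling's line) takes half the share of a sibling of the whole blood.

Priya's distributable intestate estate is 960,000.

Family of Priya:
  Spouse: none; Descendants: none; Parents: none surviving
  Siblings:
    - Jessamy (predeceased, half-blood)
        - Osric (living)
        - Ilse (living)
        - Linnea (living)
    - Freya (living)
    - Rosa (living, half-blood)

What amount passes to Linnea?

The entire 960,000 passes to the siblings and their issue.
Counting each half-blood sibling's line as half a unit, there are 2 units in 960,000, so one unit is 480,000. Whole-blood lines (Freya) take 480,000 each; half-blood lines (Jessamy and Rosa) take 240,000 each.
Jessamy's share (240,000) is divided into 3 shares of 80,000: Osric, Ilse, and Linnea each take 80,000.

Linnea receives 80,000.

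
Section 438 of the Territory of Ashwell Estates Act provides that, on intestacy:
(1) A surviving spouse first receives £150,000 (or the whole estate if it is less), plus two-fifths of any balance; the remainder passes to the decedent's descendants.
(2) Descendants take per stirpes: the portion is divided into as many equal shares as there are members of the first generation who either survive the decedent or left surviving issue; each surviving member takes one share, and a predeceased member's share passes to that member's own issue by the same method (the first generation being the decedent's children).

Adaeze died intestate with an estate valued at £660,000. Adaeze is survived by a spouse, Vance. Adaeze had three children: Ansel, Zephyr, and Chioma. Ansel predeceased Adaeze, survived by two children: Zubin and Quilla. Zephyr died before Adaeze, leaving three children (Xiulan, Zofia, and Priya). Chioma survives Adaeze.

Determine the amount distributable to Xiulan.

Vance first takes £150,000, leaving a balance of £510,000. Vance then takes two-fifths of the balance (£204,000), for a total of £354,000. The remaining £306,000 passes to the descendants.
The descendants' portion (£306,000) is divided into 3 shares of £102,000: Chioma takes £102,000; Ansel's £102,000 share passes to Ansel's issue; Zephyr's £102,000 share passes to Zephyr's issue.
Ansel's share (£102,000) is divided into 2 shares of £51,000: Zubin and Quilla each take £51,000.
Zephyr's share (£102,000) is divided into 3 shares of £34,000: Xiulan, Zofia, and Priya each take £34,000.

Xiulan receives £34,000.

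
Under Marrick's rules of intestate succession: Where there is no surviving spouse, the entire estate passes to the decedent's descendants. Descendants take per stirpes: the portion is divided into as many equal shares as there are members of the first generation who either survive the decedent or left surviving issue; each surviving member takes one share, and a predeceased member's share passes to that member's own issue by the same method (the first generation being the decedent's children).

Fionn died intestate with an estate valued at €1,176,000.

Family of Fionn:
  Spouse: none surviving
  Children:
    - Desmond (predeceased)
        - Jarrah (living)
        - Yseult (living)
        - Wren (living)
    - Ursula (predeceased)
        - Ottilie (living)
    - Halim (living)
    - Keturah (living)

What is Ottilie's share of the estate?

The entire €1,176,000 passes to the descendants.
That amount (€1,176,000) is divided into 4 shares of €294,000: Halim and Keturah each take €294,000; Desmond's €294,000 share passes to Desmond's issue; Ursula's €294,000 share passes to Ursula's issue.
Desmond's share (€294,000) is divided into 3 shares of €98,000: Jarrah, Yseult, and Wren each take €98,000.
Ursula's share (€294,000) passes entirely to Ottilie.

Ottilie receives €294,000.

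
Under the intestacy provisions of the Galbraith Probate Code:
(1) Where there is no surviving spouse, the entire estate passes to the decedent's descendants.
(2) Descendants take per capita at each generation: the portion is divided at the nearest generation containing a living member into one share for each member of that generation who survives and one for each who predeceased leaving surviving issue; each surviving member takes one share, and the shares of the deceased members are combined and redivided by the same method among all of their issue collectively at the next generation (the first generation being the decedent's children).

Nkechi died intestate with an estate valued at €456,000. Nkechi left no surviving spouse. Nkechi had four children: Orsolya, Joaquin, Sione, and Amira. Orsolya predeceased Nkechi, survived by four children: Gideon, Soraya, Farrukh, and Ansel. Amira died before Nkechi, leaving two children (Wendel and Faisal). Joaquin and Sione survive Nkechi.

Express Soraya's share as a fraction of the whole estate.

Soraya receives 1/12 of the estate.

The entire €456,000 passes to the descendants.
That amount (€456,000) is divided at the children's generation into 4 shares of €114,000. Joaquin and Sione each take €114,000. The 2 shares of the deceased (Orsolya and Amira) are combined into a pool of €228,000.
That pool (€228,000) is divided at the grandchildren's generation equally among Gideon, Soraya, Farrukh, Ansel, Wendel, and Faisal: €38,000 each.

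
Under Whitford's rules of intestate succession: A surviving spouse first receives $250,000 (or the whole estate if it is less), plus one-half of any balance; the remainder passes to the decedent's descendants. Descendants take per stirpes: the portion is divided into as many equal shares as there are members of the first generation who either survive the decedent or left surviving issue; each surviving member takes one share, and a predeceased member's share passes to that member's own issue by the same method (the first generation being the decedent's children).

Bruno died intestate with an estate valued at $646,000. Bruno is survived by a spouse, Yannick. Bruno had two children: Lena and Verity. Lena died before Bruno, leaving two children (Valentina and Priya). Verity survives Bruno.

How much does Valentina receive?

Valentina receives $49,500.

Yannick first takes $250,000, leaving a balance of $396,000. Yannick then takes one-half of the balance ($198,000), for a total of $448,000. The remaining $198,000 passes to the descendants.
The descendants' portion ($198,000) is divided into 2 shares of $99,000: Verity takes $99,000; Lena's $99,000 share passes to Lena's issue.
Lena's share ($99,000) is divided into 2 shares of $49,500: Valentina and Priya each take $49,500.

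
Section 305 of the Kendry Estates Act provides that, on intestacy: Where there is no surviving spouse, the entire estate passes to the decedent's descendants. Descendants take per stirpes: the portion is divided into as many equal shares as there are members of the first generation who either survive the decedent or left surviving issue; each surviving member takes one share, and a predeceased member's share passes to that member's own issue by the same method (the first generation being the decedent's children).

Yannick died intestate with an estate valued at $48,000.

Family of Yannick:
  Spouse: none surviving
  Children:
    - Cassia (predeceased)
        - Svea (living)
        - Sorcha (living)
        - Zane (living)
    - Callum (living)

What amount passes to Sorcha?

Sorcha receives $8,000.

The entire $48,000 passes to the descendants.
That amount ($48,000) is divided into 2 shares of $24,000: Callum takes $24,000; Cassia's $24,000 share passes to Cassia's issue.
Cassia's share ($24,000) is divided into 3 shares of $8,000: Svea, Sorcha, and Zane each take $8,000.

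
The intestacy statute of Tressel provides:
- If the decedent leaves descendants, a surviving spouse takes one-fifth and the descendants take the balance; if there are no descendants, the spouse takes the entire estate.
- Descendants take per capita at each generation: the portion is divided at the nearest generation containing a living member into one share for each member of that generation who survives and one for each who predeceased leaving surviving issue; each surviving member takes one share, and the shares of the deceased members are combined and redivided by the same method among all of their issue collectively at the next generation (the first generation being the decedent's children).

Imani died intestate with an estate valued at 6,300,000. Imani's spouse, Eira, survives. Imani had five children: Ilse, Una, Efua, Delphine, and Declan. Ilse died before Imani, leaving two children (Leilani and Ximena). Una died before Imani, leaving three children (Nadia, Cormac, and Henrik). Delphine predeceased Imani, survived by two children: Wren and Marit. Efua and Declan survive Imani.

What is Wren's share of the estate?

Eira takes one-fifth of 6,300,000 = 1,260,000. The remaining 5,040,000 passes to the descendants.
The descendants' portion (5,040,000) is divided at the children's generation into 5 shares of 1,008,000. Efua and Declan each take 1,008,000. The 3 shares of the deceased (Ilse, Una, and Delphine) are combined into a pool of 3,024,000.
That pool (3,024,000) is divided at the grandchildren's generation equally among Leilani, Ximena, Nadia, Cormac, Henrik, Wren, and Marit: 432,000 each.

Wren receives 432,000.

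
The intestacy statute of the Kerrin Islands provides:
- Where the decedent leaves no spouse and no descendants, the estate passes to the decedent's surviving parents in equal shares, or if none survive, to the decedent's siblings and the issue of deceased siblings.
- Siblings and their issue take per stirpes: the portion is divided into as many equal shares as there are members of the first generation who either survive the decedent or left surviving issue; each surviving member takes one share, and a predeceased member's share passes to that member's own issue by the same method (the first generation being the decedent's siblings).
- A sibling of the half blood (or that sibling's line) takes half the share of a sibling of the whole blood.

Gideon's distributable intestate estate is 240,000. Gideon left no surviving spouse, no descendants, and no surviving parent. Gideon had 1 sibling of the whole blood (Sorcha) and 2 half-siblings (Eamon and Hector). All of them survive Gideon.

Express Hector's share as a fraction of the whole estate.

The entire 240,000 passes to the siblings and their issue.
Counting each half-blood sibling's line as half a unit, there are 2 units in 240,000, so one unit is 120,000. Whole-blood lines (Sorcha) take 120,000 each; half-blood lines (Eamon and Hector) take 60,000 each.

Hector receives 1/4 of the estate.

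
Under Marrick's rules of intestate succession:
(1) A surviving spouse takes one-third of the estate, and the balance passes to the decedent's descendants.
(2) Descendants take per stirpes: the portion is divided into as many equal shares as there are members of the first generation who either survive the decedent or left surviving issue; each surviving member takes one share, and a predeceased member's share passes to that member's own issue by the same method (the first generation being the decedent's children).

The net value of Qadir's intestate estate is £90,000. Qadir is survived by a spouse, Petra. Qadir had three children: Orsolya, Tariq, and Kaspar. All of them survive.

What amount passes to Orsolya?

Petra takes one-third of £90,000 = £30,000. The remaining £60,000 passes to the descendants.
The descendants' portion (£60,000) is divided into 3 shares of £20,000: Orsolya, Tariq, and Kaspar each take £20,000.

Orsolya receives £20,000.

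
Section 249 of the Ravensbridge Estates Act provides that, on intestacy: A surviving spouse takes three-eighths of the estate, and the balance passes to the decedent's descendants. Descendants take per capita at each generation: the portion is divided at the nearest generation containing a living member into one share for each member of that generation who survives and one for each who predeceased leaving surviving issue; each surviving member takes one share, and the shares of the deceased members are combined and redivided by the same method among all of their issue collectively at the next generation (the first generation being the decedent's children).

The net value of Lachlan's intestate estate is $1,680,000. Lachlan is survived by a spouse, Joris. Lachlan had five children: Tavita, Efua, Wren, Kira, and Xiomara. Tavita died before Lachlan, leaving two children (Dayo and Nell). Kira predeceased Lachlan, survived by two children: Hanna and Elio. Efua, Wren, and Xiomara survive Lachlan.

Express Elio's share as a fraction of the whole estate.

Elio receives 1/16 of the estate.

Joris takes three-eighths of $1,680,000 = $630,000. The remaining $1,050,000 passes to the descendants.
The descendants' portion ($1,050,000) is divided at the children's generation into 5 shares of $210,000. Efua, Wren, and Xiomara each take $210,000. The 2 shares of the deceased (Tavita and Kira) are combined into a pool of $420,000.
That pool ($420,000) is divided at the grandchildren's generation equally among Dayo, Nell, Hanna, and Elio: $105,000 each.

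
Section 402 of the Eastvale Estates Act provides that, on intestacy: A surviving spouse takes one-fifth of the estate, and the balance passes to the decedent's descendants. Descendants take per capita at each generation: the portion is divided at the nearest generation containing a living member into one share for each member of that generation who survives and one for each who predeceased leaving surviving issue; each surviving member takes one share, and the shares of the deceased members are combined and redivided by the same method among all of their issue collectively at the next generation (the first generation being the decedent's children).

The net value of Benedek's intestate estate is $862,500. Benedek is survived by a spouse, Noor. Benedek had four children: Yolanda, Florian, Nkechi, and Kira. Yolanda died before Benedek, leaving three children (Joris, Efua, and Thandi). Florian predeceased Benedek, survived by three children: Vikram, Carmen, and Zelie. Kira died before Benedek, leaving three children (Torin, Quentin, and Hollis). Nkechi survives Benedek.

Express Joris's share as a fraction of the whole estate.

Noor takes one-fifth of $862,500 = $172,500. The remaining $690,000 passes to the descendants.
The descendants' portion ($690,000) is divided at the children's generation into 4 shares of $172,500. Nkechi takes $172,500. The 3 shares of the deceased (Yolanda, Florian, and Kira) are combined into a pool of $517,500.
That pool ($517,500) is divided at the grandchildren's generation equally among Joris, Efua, Thandi, Vikram, Carmen, Zelie, Torin, Quentin, and Hollis: $57,500 each.

Joris receives 1/15 of the estate.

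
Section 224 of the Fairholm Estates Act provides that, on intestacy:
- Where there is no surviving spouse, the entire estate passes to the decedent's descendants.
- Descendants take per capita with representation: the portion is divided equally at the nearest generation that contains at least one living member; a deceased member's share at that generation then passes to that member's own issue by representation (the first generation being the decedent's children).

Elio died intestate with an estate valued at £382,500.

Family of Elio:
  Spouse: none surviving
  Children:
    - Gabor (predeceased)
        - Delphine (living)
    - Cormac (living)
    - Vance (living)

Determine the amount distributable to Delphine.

Delphine receives £127,500.

The entire £382,500 passes to the descendants.
That amount (£382,500) is divided into 3 shares of £127,500: Cormac and Vance each take £127,500; Gabor's £127,500 share passes to Gabor's issue.
Gabor's share (£127,500) passes entirely to Delphine.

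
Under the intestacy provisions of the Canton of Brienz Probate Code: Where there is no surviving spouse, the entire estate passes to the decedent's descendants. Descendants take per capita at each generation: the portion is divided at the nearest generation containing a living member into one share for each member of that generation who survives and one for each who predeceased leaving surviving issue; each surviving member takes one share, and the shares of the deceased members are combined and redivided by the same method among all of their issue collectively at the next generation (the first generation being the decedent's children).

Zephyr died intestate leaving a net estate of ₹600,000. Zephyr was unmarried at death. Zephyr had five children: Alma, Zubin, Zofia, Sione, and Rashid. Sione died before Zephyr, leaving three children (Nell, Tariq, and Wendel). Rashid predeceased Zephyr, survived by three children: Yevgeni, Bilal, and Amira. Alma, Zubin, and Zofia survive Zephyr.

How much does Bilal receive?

Bilal receives ₹40,000.

The entire ₹600,000 passes to the descendants.
That amount (₹600,000) is divided at the children's generation into 5 shares of ₹120,000. Alma, Zubin, and Zofia each take ₹120,000. The 2 shares of the deceased (Sione and Rashid) are combined into a pool of ₹240,000.
That pool (₹240,000) is divided at the grandchildren's generation equally among Nell, Tariq, Wendel, Yevgeni, Bilal, and Amira: ₹40,000 each.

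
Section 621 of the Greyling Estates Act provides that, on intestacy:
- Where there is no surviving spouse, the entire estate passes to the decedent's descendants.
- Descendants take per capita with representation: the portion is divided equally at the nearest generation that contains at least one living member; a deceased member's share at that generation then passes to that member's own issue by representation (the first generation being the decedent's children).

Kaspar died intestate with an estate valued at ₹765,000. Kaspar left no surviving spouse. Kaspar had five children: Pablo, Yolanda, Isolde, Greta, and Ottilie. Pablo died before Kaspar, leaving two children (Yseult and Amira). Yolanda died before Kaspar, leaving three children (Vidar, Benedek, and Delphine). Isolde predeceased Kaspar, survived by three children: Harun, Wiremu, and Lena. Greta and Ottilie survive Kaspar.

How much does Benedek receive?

Benedek receives ₹51,000.

The entire ₹765,000 passes to the descendants.
That amount (₹765,000) is divided into 5 shares of ₹153,000: Greta and Ottilie each take ₹153,000; Pablo's ₹153,000 share passes to Pablo's issue; Yolanda's ₹153,000 share passes to Yolanda's issue; Isolde's ₹153,000 share passes to Isolde's issue.
Pablo's share (₹153,000) is divided into 2 shares of ₹76,500: Yseult and Amira each take ₹76,500.
Yolanda's share (₹153,000) is divided into 3 shares of ₹51,000: Vidar, Benedek, and Delphine each take ₹51,000.
Isolde's share (₹153,000) is divided into 3 shares of ₹51,000: Harun, Wiremu, and Lena each take ₹51,000.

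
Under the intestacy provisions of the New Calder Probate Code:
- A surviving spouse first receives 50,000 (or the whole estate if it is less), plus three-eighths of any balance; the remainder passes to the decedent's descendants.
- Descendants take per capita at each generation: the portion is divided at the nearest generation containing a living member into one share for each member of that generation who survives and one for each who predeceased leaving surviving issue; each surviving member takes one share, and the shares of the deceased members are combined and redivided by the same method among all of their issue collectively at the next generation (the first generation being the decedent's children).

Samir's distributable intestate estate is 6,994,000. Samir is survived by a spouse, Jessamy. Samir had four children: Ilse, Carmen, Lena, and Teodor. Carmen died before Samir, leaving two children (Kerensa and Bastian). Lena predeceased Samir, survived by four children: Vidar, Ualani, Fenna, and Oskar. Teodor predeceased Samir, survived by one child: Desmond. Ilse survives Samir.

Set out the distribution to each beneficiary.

Jessamy first takes 50,000, leaving a balance of 6,944,000. Jessamy then takes three-eighths of the balance (2,604,000), for a total of 2,654,000. The remaining 4,340,000 passes to the descendants.
The descendants' portion (4,340,000) is divided at the children's generation into 4 shares of 1,085,000. Ilse takes 1,085,000. The 3 shares of the deceased (Carmen, Lena, and Teodor) are combined into a pool of 3,255,000.
That pool (3,255,000) is divided at the grandchildren's generation equally among Kerensa, Bastian, Vidar, Ualani, Fenna, Oskar, and Desmond: 465,000 each.

Jessamy: 2,654,000; Ilse: 1,085,000; Kerensa: 465,000; Bastian: 465,000; Vidar: 465,000; Ualani: 465,000; Fenna: 465,000; Oskar: 465,000; Desmond: 465,000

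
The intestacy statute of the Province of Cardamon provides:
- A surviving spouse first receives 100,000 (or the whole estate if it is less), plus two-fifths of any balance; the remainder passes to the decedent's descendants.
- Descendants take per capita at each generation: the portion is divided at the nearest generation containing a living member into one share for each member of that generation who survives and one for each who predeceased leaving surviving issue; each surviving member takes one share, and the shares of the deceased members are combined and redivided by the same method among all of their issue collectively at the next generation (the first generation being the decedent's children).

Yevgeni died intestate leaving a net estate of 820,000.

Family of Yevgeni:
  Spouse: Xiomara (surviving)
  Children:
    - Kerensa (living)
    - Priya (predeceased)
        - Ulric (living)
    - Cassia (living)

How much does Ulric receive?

Xiomara first takes 100,000, leaving a balance of 720,000. Xiomara then takes two-fifths of the balance (288,000), for a total of 388,000. The remaining 432,000 passes to the descendants.
The descendants' portion (432,000) is divided at the children's generation into 3 shares of 144,000. Kerensa and Cassia each take 144,000. The remaining share for the deceased Priya (144,000) is carried to the next generation.
That pool (144,000) passes entirely to Ulric, the sole taker at the grandchildren's generation.

Ulric receives 144,000.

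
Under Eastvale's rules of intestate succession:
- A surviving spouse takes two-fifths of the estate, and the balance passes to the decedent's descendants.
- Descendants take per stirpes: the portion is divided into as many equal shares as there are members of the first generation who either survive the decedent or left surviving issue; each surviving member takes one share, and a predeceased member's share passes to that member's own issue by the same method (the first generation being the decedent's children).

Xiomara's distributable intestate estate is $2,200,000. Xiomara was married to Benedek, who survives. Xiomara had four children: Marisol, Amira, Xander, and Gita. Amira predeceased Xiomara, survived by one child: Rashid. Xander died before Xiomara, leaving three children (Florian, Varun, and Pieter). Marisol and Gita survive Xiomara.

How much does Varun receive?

Varun receives $110,000.

Benedek takes two-fifths of $2,200,000 = $880,000. The remaining $1,320,000 passes to the descendants.
The descendants' portion ($1,320,000) is divided into 4 shares of $330,000: Marisol and Gita each take $330,000; Amira's $330,000 share passes to Amira's issue; Xander's $330,000 share passes to Xander's issue.
Amira's share ($330,000) passes entirely to Rashid.
Xander's share ($330,000) is divided into 3 shares of $110,000: Florian, Varun, and Pieter each take $110,000.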